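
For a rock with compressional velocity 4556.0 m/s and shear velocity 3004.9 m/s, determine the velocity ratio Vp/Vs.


Vp/Vs = 4556.0 / 3004.9
= 1.5162

1.5162


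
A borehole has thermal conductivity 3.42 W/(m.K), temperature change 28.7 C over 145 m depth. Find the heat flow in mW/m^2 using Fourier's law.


q = k * dT / dz * 1000
= 3.42 * 28.7 / 145 * 1000
= 0.676924 * 1000
= 676.9241 mW/m^2

676.9241


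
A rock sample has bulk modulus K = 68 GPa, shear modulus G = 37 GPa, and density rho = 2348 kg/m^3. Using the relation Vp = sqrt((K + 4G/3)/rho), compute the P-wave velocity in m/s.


First compute the effective modulus:
K + 4G/3 = 68e9 + 4*37e9/3 = 117333333333.33 Pa
Then divide by density:
117333333333.33 / 2348 = 49971607.0415 Pa/(kg/m^3)
Take the square root:
Vp = sqrt(49971607.0415) = 7069.06 m/s

7069.06


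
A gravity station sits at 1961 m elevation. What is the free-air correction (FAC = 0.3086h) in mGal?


FAC = 0.3086 * h
= 0.3086 * 1961
= 605.1646 mGal

605.1646


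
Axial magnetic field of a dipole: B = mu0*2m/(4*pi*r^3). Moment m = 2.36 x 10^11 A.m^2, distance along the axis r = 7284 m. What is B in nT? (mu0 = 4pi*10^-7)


m = 2.36 x 10^11 = 236000000000 A.m^2
2m = 472000000000 A.m^2
r^3 = 7284^3 = 386464682304
B = (4pi*10^-7) * 472000000000 / (4*pi * 386464682304) * 1e9
= 593132.692998 / 4856458427192.64 * 1e9
= 122.1328 nT

122.1328


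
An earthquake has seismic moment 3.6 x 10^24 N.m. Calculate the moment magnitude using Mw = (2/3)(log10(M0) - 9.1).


log10(M0) = log10(3.6 x 10^24) = 24.5563
Mw = 2/3 * (24.5563 - 9.1)
= 2/3 * 15.4563
= 10.3

10.3


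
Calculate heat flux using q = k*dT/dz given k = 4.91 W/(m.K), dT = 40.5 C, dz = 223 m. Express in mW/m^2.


q = k * dT / dz * 1000
= 4.91 * 40.5 / 223 * 1000
= 0.891726 * 1000
= 891.7265 mW/m^2

891.7265


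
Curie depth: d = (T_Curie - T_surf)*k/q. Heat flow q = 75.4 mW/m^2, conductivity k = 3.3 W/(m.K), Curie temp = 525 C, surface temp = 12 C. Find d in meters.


T_Curie - T_surf = 525 - 12 = 513 C
Convert q to W/m^2: 75.4 mW/m^2 = 0.0754 W/m^2
d = 513 * 3.3 / 0.0754 = 22452.25 m

22452.25


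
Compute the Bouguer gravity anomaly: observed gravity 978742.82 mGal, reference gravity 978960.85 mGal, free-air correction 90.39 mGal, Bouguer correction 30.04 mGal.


BA = g_obs - g_ref + FAC - BC
= 978742.82 - 978960.85 + 90.39 - 30.04
= -157.68 mGal

-157.68


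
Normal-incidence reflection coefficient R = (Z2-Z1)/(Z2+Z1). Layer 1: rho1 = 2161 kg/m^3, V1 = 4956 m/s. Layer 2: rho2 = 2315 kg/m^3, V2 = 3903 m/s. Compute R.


Z1 = 2161 * 4956 = 10709916
Z2 = 2315 * 3903 = 9035445
R = (9035445 - 10709916) / (9035445 + 10709916) = -1674471 / 19745361 = -0.0848

-0.0848


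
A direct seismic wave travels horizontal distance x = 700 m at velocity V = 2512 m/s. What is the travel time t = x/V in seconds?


t = x / V
= 700 / 2512
= 0.2787 s

0.2787


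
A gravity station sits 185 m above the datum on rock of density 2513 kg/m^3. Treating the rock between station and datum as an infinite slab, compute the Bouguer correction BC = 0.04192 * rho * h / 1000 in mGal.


BC = 0.04192 * rho * h / 1000
= 0.04192 * 2513 * 185 / 1000
= 19.4888 mGal

19.4888


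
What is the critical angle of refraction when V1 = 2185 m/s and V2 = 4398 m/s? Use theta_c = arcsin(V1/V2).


V1/V2 = 2185/4398 = 0.496817
theta_c = arcsin(0.496817) = 29.7896 degrees

29.7896


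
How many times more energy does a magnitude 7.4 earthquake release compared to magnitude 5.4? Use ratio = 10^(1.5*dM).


M2 - M1 = 7.4 - 5.4 = 2.0
1.5 * 2.0 = 3.0
ratio = 10^3.0 = 1000.0

1000.0


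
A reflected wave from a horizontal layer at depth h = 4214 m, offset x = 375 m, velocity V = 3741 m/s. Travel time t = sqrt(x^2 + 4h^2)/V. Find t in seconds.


x^2 + 4h^2 = 375^2 + 4*4214^2 = 140625 + 71031184 = 71171809
sqrt(71171809) = 8436.3386
t = 8436.3386 / 3741 = 2.2551 s

2.2551


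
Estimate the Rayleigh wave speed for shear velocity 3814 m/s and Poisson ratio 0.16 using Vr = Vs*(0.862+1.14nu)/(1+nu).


Numerator factor = 0.862 + 1.14*0.16 = 1.0444
Denominator = 1 + 0.16 = 1.16
Vr = 3814 * 1.0444 / 1.16 = 3433.92 m/s

3433.92


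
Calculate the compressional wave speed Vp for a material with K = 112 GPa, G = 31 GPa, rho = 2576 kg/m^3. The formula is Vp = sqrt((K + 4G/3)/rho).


First compute the effective modulus:
K + 4G/3 = 112e9 + 4*31e9/3 = 153333333333.33 Pa
Then divide by density:
153333333333.33 / 2576 = 59523809.5238 Pa/(kg/m^3)
Take the square root:
Vp = sqrt(59523809.5238) = 7715.17 m/s

7715.17


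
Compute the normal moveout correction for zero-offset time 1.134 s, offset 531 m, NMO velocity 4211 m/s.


x/Vnmo = 531/4211 = 0.126098
(x/Vnmo)^2 = 0.015901
t0^2 = 1.285956
sqrt(1.285956 + 0.015901) = 1.140989
dt = 1.140989 - 1.134 = 0.006989

0.006989


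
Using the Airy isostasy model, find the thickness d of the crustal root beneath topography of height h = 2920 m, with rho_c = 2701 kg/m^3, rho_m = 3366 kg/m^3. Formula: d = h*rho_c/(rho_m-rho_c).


rho_m - rho_c = 3366 - 2701 = 665
d = 2920 * 2701 / 665
= 7886920 / 665
= 11860.03 m

11860.03


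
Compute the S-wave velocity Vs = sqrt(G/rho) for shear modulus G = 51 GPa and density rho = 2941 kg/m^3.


Convert G to Pa: G = 51e9 Pa
Compute G/rho = 51e9 / 2941 = 17341040.4624
Vs = sqrt(17341040.4624) = 4164.26 m/s

4164.26


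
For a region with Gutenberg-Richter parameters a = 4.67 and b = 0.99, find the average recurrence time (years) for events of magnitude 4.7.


log10(N) = 4.67 - 0.99*4.7 = 0.017
N = 10^0.017 = 1.03992
T = 1/N = 1/1.03992 = 0.9616 years

0.9616


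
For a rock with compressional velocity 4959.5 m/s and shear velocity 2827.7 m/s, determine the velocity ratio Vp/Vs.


Vp/Vs = 4959.5 / 2827.7
= 1.7539

1.7539


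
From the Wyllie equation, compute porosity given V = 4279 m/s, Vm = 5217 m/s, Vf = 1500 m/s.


1/V - 1/Vm = 1/4279 - 1/5217 = 4.202e-05
1/Vf - 1/Vm = 1/1500 - 1/5217 = 0.00047499
phi = 4.202e-05 / 0.00047499 = 0.0885

0.0885


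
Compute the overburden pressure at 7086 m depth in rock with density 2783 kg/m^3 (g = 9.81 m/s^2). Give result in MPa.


P = rho * g * z / 1e6
= 2783 * 9.81 * 7086 / 1e6
= 193456515.78 / 1e6
= 193.4565 MPa

193.4565


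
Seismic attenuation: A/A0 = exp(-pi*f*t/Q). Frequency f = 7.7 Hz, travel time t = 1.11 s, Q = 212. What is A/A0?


pi*f*t/Q = pi*7.7*1.11/212 = 0.126657
A/A0 = exp(-0.126657) = 0.881036

0.881036


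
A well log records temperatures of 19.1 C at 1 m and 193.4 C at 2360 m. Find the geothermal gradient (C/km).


dT = 193.4 - 19.1 = 174.3 C
dz = 2360 - 1 = 2359 m
gradient = dT/dz * 1000 = 174.3/2359 * 1000 = 73.8872 C/km

73.8872


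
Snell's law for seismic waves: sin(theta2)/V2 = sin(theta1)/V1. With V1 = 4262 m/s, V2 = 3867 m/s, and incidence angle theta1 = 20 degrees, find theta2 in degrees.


sin(theta1) = sin(20 deg) = 0.34202
sin(theta2) = V2/V1 * sin(theta1) = 3867/4262 * 0.34202 = 0.310322
theta2 = arcsin(0.310322) = 18.0786 degrees

18.0786


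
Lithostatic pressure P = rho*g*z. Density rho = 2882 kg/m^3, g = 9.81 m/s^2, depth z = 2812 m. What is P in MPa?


P = rho * g * z / 1e6
= 2882 * 9.81 * 2812 / 1e6
= 79502045.04 / 1e6
= 79.502 MPa

79.502


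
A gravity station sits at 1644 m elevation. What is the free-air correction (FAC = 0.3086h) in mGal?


FAC = 0.3086 * h
= 0.3086 * 1644
= 507.3384 mGal

507.3384


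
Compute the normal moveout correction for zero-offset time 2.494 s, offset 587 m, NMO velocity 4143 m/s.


x/Vnmo = 587/4143 = 0.141685
(x/Vnmo)^2 = 0.020075
t0^2 = 6.220036
sqrt(6.220036 + 0.020075) = 2.498021
dt = 2.498021 - 2.494 = 0.004021

0.004021


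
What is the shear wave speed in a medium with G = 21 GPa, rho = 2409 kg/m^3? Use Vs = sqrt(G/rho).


Convert G to Pa: G = 21e9 Pa
Compute G/rho = 21e9 / 2409 = 8717310.0872
Vs = sqrt(8717310.0872) = 2952.51 m/s

2952.51


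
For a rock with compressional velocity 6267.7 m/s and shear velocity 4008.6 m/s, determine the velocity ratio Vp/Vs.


Vp/Vs = 6267.7 / 4008.6
= 1.5636

1.5636


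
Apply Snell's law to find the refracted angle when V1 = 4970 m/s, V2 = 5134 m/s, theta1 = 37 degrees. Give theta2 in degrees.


sin(theta1) = sin(37 deg) = 0.601815
sin(theta2) = V2/V1 * sin(theta1) = 5134/4970 * 0.601815 = 0.621674
theta2 = arcsin(0.621674) = 38.4385 degrees

38.4385


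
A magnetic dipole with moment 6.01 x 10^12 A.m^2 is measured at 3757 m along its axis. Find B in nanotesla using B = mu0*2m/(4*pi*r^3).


m = 6.01 x 10^12 = 6010000000000 A.m^2
2m = 12020000000000 A.m^2
r^3 = 3757^3 = 53030239093
B = (4pi*10^-7) * 12020000000000 / (4*pi * 53030239093) * 1e9
= 15104777.47846 / 666397638210.72 * 1e9
= 22666.313 nT

22666.313


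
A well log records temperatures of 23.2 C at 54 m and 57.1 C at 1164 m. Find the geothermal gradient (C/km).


dT = 57.1 - 23.2 = 33.9 C
dz = 1164 - 54 = 1110 m
gradient = dT/dz * 1000 = 33.9/1110 * 1000 = 30.5405 C/km

30.5405


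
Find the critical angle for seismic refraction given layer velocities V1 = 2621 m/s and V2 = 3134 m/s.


V1/V2 = 2621/3134 = 0.836311
theta_c = arcsin(0.836311) = 56.7526 degrees

56.7526


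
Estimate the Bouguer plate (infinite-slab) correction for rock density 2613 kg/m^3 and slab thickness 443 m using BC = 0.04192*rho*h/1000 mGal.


BC = 0.04192 * rho * h / 1000
= 0.04192 * 2613 * 443 / 1000
= 48.5249 mGal

48.5249


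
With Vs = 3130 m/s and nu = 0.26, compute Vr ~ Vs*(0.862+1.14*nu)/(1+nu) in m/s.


Numerator factor = 0.862 + 1.14*0.26 = 1.1584
Denominator = 1 + 0.26 = 1.26
Vr = 3130 * 1.1584 / 1.26 = 2877.61 m/s

2877.61


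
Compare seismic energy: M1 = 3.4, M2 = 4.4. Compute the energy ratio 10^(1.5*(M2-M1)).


M2 - M1 = 4.4 - 3.4 = 1.0
1.5 * 1.0 = 1.5
ratio = 10^1.5 = 31.62

31.62


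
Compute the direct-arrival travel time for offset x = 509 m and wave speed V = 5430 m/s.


t = x / V
= 509 / 5430
= 0.0937 s

0.0937


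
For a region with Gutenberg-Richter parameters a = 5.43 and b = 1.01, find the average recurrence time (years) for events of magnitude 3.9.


log10(N) = 5.43 - 1.01*3.9 = 1.491
N = 10^1.491 = 30.974193
T = 1/N = 1/30.974193 = 0.0323 years

0.0323


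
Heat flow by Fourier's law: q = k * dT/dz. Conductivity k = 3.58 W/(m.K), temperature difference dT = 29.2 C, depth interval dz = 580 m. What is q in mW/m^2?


q = k * dT / dz * 1000
= 3.58 * 29.2 / 580 * 1000
= 0.180234 * 1000
= 180.2345 mW/m^2

180.2345


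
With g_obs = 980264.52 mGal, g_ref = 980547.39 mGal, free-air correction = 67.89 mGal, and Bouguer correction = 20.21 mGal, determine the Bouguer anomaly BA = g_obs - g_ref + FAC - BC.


BA = g_obs - g_ref + FAC - BC
= 980264.52 - 980547.39 + 67.89 - 20.21
= -235.19 mGal

-235.19


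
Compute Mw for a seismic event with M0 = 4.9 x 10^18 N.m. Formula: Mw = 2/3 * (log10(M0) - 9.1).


log10(M0) = log10(4.9 x 10^18) = 18.6902
Mw = 2/3 * (18.6902 - 9.1)
= 2/3 * 9.5902
= 6.39

6.39


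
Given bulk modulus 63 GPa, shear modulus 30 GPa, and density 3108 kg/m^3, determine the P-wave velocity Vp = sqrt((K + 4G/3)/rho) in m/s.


First compute the effective modulus:
K + 4G/3 = 63e9 + 4*30e9/3 = 103000000000.0 Pa
Then divide by density:
103000000000.0 / 3108 = 33140283.1403 Pa/(kg/m^3)
Take the square root:
Vp = sqrt(33140283.1403) = 5756.76 m/s

5756.76


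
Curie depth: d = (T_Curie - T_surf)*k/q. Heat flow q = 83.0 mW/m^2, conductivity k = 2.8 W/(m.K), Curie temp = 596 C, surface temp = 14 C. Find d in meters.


T_Curie - T_surf = 596 - 14 = 582 C
Convert q to W/m^2: 83.0 mW/m^2 = 0.083 W/m^2
d = 582 * 2.8 / 0.083 = 19633.73 m

19633.73


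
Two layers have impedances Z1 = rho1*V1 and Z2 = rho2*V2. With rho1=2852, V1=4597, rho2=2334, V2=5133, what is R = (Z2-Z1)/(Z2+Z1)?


Z1 = 2852 * 4597 = 13110644
Z2 = 2334 * 5133 = 11980422
R = (11980422 - 13110644) / (11980422 + 13110644) = -1130222 / 25091066 = -0.045

-0.045


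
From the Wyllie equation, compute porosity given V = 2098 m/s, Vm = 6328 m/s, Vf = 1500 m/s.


1/V - 1/Vm = 1/2098 - 1/6328 = 0.00031862
1/Vf - 1/Vm = 1/1500 - 1/6328 = 0.00050864
phi = 0.00031862 / 0.00050864 = 0.6264

0.6264


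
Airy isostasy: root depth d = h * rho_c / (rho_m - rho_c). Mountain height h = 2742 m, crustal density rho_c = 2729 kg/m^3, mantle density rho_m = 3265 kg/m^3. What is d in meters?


rho_m - rho_c = 3265 - 2729 = 536
d = 2742 * 2729 / 536
= 7482918 / 536
= 13960.67 m

13960.67


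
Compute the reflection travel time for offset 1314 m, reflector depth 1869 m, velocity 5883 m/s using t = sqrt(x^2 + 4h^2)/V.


x^2 + 4h^2 = 1314^2 + 4*1869^2 = 1726596 + 13972644 = 15699240
sqrt(15699240) = 3962.2266
t = 3962.2266 / 5883 = 0.6735 s

0.6735


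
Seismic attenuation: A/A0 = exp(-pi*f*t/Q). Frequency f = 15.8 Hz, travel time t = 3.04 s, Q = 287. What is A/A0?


pi*f*t/Q = pi*15.8*3.04/287 = 0.525773
A/A0 = exp(-0.525773) = 0.591098

0.591098


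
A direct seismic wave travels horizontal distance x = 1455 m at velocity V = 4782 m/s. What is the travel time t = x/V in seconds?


t = x / V
= 1455 / 4782
= 0.3043 s

0.3043


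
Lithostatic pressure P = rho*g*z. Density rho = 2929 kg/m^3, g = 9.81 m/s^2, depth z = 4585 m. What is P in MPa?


P = rho * g * z / 1e6
= 2929 * 9.81 * 4585 / 1e6
= 131743051.65 / 1e6
= 131.7431 MPa

131.7431


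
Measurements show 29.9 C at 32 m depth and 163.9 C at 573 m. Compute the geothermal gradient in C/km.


dT = 163.9 - 29.9 = 134.0 C
dz = 573 - 32 = 541 m
gradient = dT/dz * 1000 = 134.0/541 * 1000 = 247.6895 C/km

247.6895


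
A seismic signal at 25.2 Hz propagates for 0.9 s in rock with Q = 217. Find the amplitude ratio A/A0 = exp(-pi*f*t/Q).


pi*f*t/Q = pi*25.2*0.9/217 = 0.328347
A/A0 = exp(-0.328347) = 0.720113

0.720113


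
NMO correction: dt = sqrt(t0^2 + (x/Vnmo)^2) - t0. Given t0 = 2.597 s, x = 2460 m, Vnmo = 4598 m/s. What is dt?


x/Vnmo = 2460/4598 = 0.535015
(x/Vnmo)^2 = 0.286241
t0^2 = 6.744409
sqrt(6.744409 + 0.286241) = 2.651537
dt = 2.651537 - 2.597 = 0.054537

0.054537


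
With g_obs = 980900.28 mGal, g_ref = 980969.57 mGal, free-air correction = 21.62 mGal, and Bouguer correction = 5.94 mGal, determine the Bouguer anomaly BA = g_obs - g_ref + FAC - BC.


BA = g_obs - g_ref + FAC - BC
= 980900.28 - 980969.57 + 21.62 - 5.94
= -53.61 mGal

-53.61


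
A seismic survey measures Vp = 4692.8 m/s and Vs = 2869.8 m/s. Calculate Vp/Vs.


Vp/Vs = 4692.8 / 2869.8
= 1.6352

1.6352


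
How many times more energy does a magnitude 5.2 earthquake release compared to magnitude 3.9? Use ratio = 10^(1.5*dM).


M2 - M1 = 5.2 - 3.9 = 1.3
1.5 * 1.3 = 1.95
ratio = 10^1.95 = 89.13

89.13


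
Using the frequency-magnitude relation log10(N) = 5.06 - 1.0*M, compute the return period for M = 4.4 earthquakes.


log10(N) = 5.06 - 1.0*4.4 = 0.66
N = 10^0.66 = 4.570882
T = 1/N = 1/4.570882 = 0.2188 years

0.2188


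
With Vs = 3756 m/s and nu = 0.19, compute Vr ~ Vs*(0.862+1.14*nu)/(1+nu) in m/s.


Numerator factor = 0.862 + 1.14*0.19 = 1.0786
Denominator = 1 + 0.19 = 1.19
Vr = 3756 * 1.0786 / 1.19 = 3404.39 m/s

3404.39


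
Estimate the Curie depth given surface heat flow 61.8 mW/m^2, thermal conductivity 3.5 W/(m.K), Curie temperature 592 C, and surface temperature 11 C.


T_Curie - T_surf = 592 - 11 = 581 C
Convert q to W/m^2: 61.8 mW/m^2 = 0.0618 W/m^2
d = 581 * 3.5 / 0.0618 = 32904.53 m

32904.53


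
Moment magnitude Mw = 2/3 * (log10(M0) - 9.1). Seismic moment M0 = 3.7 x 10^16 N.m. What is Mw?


log10(M0) = log10(3.7 x 10^16) = 16.5682
Mw = 2/3 * (16.5682 - 9.1)
= 2/3 * 7.4682
= 4.98

4.98


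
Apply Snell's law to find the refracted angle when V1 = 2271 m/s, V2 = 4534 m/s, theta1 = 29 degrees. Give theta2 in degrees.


sin(theta1) = sin(29 deg) = 0.48481
sin(theta2) = V2/V1 * sin(theta1) = 4534/2271 * 0.48481 = 0.967911
theta2 = arcsin(0.967911) = 75.446 degrees

75.446


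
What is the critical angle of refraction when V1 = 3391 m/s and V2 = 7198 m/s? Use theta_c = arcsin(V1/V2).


V1/V2 = 3391/7198 = 0.471103
theta_c = arcsin(0.471103) = 28.1059 degrees

28.1059


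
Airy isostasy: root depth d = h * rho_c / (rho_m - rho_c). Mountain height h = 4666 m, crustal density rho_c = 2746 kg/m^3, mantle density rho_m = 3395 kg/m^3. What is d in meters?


rho_m - rho_c = 3395 - 2746 = 649
d = 4666 * 2746 / 649
= 12812836 / 649
= 19742.43 m

19742.43


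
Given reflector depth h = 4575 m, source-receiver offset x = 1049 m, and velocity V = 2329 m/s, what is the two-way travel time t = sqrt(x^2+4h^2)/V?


x^2 + 4h^2 = 1049^2 + 4*4575^2 = 1100401 + 83722500 = 84822901
sqrt(84822901) = 9209.9349
t = 9209.9349 / 2329 = 3.9545 s

3.9545


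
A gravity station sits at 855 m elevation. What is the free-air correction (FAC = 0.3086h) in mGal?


FAC = 0.3086 * h
= 0.3086 * 855
= 263.853 mGal

263.853


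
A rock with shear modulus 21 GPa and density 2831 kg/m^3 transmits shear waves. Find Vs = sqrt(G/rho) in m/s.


Convert G to Pa: G = 21e9 Pa
Compute G/rho = 21e9 / 2831 = 7417873.5429
Vs = sqrt(7417873.5429) = 2723.58 m/s

2723.58


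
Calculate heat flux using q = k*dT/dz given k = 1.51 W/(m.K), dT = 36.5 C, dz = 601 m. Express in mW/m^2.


q = k * dT / dz * 1000
= 1.51 * 36.5 / 601 * 1000
= 0.091705 * 1000
= 91.7055 mW/m^2

91.7055


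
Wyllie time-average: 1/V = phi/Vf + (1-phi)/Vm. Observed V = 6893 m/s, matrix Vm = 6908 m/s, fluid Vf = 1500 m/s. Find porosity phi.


1/V - 1/Vm = 1/6893 - 1/6908 = 3.2e-07
1/Vf - 1/Vm = 1/1500 - 1/6908 = 0.00052191
phi = 3.2e-07 / 0.00052191 = 0.0006

6.000000e-04


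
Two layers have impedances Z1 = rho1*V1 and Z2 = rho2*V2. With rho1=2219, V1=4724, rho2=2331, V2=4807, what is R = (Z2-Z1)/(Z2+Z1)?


Z1 = 2219 * 4724 = 10482556
Z2 = 2331 * 4807 = 11205117
R = (11205117 - 10482556) / (11205117 + 10482556) = 722561 / 21687673 = 0.0333

0.0333


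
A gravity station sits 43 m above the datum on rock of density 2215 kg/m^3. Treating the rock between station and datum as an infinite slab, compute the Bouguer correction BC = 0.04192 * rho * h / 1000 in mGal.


BC = 0.04192 * rho * h / 1000
= 0.04192 * 2215 * 43 / 1000
= 3.9927 mGal

3.9927


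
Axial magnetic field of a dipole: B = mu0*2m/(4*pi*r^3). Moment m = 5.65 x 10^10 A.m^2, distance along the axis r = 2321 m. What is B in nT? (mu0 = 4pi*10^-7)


m = 5.65 x 10^10 = 56500000000 A.m^2
2m = 113000000000 A.m^2
r^3 = 2321^3 = 12503322161
B = (4pi*10^-7) * 113000000000 / (4*pi * 12503322161) * 1e9
= 141999.987942 / 157121380185.86 * 1e9
= 903.7598 nT

903.7598


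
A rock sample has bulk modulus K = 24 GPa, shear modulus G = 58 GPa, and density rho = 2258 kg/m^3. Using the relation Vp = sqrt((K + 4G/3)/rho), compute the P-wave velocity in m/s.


First compute the effective modulus:
K + 4G/3 = 24e9 + 4*58e9/3 = 101333333333.33 Pa
Then divide by density:
101333333333.33 / 2258 = 44877472.6897 Pa/(kg/m^3)
Take the square root:
Vp = sqrt(44877472.6897) = 6699.07 m/s

6699.07


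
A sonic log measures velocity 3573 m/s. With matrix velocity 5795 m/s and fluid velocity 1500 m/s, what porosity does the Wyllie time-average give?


1/V - 1/Vm = 1/3573 - 1/5795 = 0.00010731
1/Vf - 1/Vm = 1/1500 - 1/5795 = 0.0004941
phi = 0.00010731 / 0.0004941 = 0.2172

0.2172


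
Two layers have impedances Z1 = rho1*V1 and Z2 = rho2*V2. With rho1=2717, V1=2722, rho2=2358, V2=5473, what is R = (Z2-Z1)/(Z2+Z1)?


Z1 = 2717 * 2722 = 7395674
Z2 = 2358 * 5473 = 12905334
R = (12905334 - 7395674) / (12905334 + 7395674) = 5509660 / 20301008 = 0.2714

0.2714


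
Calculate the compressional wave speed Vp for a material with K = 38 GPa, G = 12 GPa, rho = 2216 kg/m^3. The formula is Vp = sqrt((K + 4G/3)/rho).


First compute the effective modulus:
K + 4G/3 = 38e9 + 4*12e9/3 = 54000000000.0 Pa
Then divide by density:
54000000000.0 / 2216 = 24368231.0469 Pa/(kg/m^3)
Take the square root:
Vp = sqrt(24368231.0469) = 4936.42 m/s

4936.42


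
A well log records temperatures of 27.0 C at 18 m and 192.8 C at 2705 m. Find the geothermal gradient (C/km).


dT = 192.8 - 27.0 = 165.8 C
dz = 2705 - 18 = 2687 m
gradient = dT/dz * 1000 = 165.8/2687 * 1000 = 61.7045 C/km

61.7045


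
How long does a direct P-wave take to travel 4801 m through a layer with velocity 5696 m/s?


t = x / V
= 4801 / 5696
= 0.8429 s

0.8429


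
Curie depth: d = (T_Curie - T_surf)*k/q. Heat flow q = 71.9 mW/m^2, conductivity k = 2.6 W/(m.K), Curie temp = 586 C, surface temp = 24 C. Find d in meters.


T_Curie - T_surf = 586 - 24 = 562 C
Convert q to W/m^2: 71.9 mW/m^2 = 0.0719 W/m^2
d = 562 * 2.6 / 0.0719 = 20322.67 m

20322.67


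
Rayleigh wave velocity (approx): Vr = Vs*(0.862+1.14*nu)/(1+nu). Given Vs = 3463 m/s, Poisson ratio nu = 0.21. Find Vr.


Numerator factor = 0.862 + 1.14*0.21 = 1.1014
Denominator = 1 + 0.21 = 1.21
Vr = 3463 * 1.1014 / 1.21 = 3152.19 m/s

3152.19


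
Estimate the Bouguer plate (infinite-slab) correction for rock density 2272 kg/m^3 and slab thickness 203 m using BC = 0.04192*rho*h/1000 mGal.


BC = 0.04192 * rho * h / 1000
= 0.04192 * 2272 * 203 / 1000
= 19.3342 mGal

19.3342


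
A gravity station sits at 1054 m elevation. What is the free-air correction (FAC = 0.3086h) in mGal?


FAC = 0.3086 * h
= 0.3086 * 1054
= 325.2644 mGal

325.2644


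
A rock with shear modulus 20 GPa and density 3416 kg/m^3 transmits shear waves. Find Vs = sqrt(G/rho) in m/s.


Convert G to Pa: G = 20e9 Pa
Compute G/rho = 20e9 / 3416 = 5854800.9368
Vs = sqrt(5854800.9368) = 2419.67 m/s

2419.67


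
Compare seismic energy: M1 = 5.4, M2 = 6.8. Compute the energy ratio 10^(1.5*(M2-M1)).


M2 - M1 = 6.8 - 5.4 = 1.4
1.5 * 1.4 = 2.1
ratio = 10^2.1 = 125.89

125.89


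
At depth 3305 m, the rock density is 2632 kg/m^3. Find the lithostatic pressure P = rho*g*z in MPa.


P = rho * g * z / 1e6
= 2632 * 9.81 * 3305 / 1e6
= 85334835.6 / 1e6
= 85.3348 MPa

85.3348


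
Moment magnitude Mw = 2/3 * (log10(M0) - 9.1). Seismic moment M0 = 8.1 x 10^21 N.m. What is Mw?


log10(M0) = log10(8.1 x 10^21) = 21.9085
Mw = 2/3 * (21.9085 - 9.1)
= 2/3 * 12.8085
= 8.54

8.54


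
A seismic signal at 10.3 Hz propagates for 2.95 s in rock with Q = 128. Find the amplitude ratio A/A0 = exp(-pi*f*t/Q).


pi*f*t/Q = pi*10.3*2.95/128 = 0.74576
A/A0 = exp(-0.74576) = 0.474374

0.474374


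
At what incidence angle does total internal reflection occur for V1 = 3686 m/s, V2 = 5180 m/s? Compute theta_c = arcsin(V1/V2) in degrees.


V1/V2 = 3686/5180 = 0.711583
theta_c = arcsin(0.711583) = 45.3639 degrees

45.3639


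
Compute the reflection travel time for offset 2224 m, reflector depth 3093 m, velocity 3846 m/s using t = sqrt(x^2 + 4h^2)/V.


x^2 + 4h^2 = 2224^2 + 4*3093^2 = 4946176 + 38266596 = 43212772
sqrt(43212772) = 6573.6422
t = 6573.6422 / 3846 = 1.7092 s

1.7092


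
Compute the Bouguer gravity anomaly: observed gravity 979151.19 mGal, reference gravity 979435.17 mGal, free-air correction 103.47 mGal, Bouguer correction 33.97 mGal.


BA = g_obs - g_ref + FAC - BC
= 979151.19 - 979435.17 + 103.47 - 33.97
= -214.48 mGal

-214.48


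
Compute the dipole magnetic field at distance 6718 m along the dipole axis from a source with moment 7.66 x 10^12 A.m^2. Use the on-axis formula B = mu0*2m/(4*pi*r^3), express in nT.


m = 7.66 x 10^12 = 7660000000000 A.m^2
2m = 15320000000000 A.m^2
r^3 = 6718^3 = 303193578232
B = (4pi*10^-7) * 15320000000000 / (4*pi * 303193578232) * 1e9
= 19251679.781198 / 3810042871957.01 * 1e9
= 5052.8775 nT

5052.8775


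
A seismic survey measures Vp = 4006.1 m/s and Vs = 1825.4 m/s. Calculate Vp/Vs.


Vp/Vs = 4006.1 / 1825.4
= 2.1946

2.1946


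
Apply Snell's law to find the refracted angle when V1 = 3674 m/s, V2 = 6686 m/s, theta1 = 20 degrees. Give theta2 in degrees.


sin(theta1) = sin(20 deg) = 0.34202
sin(theta2) = V2/V1 * sin(theta1) = 6686/3674 * 0.34202 = 0.622413
theta2 = arcsin(0.622413) = 38.4926 degrees

38.4926


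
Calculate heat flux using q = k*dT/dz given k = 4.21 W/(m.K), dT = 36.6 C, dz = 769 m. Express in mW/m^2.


q = k * dT / dz * 1000
= 4.21 * 36.6 / 769 * 1000
= 0.200372 * 1000
= 200.3719 mW/m^2

200.3719


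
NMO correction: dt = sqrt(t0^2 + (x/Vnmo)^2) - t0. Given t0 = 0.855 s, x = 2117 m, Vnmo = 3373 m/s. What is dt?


x/Vnmo = 2117/3373 = 0.627631
(x/Vnmo)^2 = 0.393921
t0^2 = 0.731025
sqrt(0.731025 + 0.393921) = 1.060635
dt = 1.060635 - 0.855 = 0.205635

0.205635


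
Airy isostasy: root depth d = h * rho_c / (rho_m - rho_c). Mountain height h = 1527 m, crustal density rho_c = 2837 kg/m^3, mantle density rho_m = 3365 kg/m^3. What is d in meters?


rho_m - rho_c = 3365 - 2837 = 528
d = 1527 * 2837 / 528
= 4332099 / 528
= 8204.73 m

8204.73


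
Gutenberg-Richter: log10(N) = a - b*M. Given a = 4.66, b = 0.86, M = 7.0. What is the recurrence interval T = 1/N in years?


log10(N) = 4.66 - 0.86*7.0 = -1.36
N = 10^-1.36 = 0.043652
T = 1/N = 1/0.043652 = 22.9087 years

22.9087


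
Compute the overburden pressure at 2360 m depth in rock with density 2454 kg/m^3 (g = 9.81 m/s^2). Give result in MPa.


P = rho * g * z / 1e6
= 2454 * 9.81 * 2360 / 1e6
= 56814026.4 / 1e6
= 56.814 MPa

56.814


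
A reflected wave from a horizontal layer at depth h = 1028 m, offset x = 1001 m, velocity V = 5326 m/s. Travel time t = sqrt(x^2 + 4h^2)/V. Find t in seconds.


x^2 + 4h^2 = 1001^2 + 4*1028^2 = 1002001 + 4227136 = 5229137
sqrt(5229137) = 2286.7306
t = 2286.7306 / 5326 = 0.4294 s

0.4294


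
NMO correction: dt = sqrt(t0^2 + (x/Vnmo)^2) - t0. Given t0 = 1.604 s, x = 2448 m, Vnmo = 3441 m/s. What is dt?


x/Vnmo = 2448/3441 = 0.711421
(x/Vnmo)^2 = 0.50612
t0^2 = 2.572816
sqrt(2.572816 + 0.50612) = 1.75469
dt = 1.75469 - 1.604 = 0.15069

0.15069


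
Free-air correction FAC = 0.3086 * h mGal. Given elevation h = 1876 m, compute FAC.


FAC = 0.3086 * h
= 0.3086 * 1876
= 578.9336 mGal

578.9336


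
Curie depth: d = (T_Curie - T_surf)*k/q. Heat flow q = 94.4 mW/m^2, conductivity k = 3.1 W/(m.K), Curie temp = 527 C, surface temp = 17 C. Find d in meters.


T_Curie - T_surf = 527 - 17 = 510 C
Convert q to W/m^2: 94.4 mW/m^2 = 0.0944 W/m^2
d = 510 * 3.1 / 0.0944 = 16747.88 m

16747.88


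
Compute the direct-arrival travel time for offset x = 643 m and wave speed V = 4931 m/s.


t = x / V
= 643 / 4931
= 0.1304 s

0.1304


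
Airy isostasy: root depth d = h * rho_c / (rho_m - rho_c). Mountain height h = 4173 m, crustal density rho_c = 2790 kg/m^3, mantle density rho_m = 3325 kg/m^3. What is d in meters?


rho_m - rho_c = 3325 - 2790 = 535
d = 4173 * 2790 / 535
= 11642670 / 535
= 21762.0 m

21762.0


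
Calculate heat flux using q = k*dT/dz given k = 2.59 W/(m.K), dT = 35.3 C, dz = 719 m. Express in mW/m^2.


q = k * dT / dz * 1000
= 2.59 * 35.3 / 719 * 1000
= 0.127159 * 1000
= 127.1586 mW/m^2

127.1586


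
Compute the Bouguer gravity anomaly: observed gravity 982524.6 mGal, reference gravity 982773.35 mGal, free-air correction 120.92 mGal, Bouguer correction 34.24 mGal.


BA = g_obs - g_ref + FAC - BC
= 982524.6 - 982773.35 + 120.92 - 34.24
= -162.07 mGal

-162.07


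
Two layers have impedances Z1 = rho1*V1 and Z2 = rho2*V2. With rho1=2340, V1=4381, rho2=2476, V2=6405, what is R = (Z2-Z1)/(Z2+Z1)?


Z1 = 2340 * 4381 = 10251540
Z2 = 2476 * 6405 = 15858780
R = (15858780 - 10251540) / (15858780 + 10251540) = 5607240 / 26110320 = 0.2148

0.2148


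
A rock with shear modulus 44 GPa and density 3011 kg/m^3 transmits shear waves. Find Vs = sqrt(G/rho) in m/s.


Convert G to Pa: G = 44e9 Pa
Compute G/rho = 44e9 / 3011 = 14613085.3537
Vs = sqrt(14613085.3537) = 3822.71 m/s

3822.71


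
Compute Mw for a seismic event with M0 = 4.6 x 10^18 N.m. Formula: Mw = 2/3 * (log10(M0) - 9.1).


log10(M0) = log10(4.6 x 10^18) = 18.6628
Mw = 2/3 * (18.6628 - 9.1)
= 2/3 * 9.5628
= 6.38

6.38


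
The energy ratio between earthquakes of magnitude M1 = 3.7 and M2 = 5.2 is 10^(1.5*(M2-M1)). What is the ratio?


M2 - M1 = 5.2 - 3.7 = 1.5
1.5 * 1.5 = 2.25
ratio = 10^2.25 = 177.83

177.83


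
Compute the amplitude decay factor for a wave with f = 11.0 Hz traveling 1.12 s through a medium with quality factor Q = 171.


pi*f*t/Q = pi*11.0*1.12/171 = 0.226342
A/A0 = exp(-0.226342) = 0.797446

0.797446


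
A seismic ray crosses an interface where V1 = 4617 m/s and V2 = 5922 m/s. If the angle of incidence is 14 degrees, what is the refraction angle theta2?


sin(theta1) = sin(14 deg) = 0.241922
sin(theta2) = V2/V1 * sin(theta1) = 5922/4617 * 0.241922 = 0.310301
theta2 = arcsin(0.310301) = 18.0774 degrees

18.0774


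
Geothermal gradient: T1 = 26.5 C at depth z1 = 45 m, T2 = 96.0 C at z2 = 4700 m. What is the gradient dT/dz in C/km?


dT = 96.0 - 26.5 = 69.5 C
dz = 4700 - 45 = 4655 m
gradient = dT/dz * 1000 = 69.5/4655 * 1000 = 14.9302 C/km

14.9302


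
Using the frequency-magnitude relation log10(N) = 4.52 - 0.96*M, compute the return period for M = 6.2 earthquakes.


log10(N) = 4.52 - 0.96*6.2 = -1.432
N = 10^-1.432 = 0.036983
T = 1/N = 1/0.036983 = 27.0396 years

27.0396


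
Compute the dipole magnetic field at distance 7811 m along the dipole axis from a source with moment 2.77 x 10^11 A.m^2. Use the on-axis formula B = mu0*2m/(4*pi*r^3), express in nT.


m = 2.77 x 10^11 = 277000000000 A.m^2
2m = 554000000000 A.m^2
r^3 = 7811^3 = 476562552731
B = (4pi*10^-7) * 554000000000 / (4*pi * 476562552731) * 1e9
= 696176.932035 / 5988661658542.83 * 1e9
= 116.2492 nT

116.2492


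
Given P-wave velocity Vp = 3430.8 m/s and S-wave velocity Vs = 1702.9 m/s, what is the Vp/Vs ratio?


Vp/Vs = 3430.8 / 1702.9
= 2.0147

2.0147


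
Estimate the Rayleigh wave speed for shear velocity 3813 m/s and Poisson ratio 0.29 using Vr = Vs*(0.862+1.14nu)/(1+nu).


Numerator factor = 0.862 + 1.14*0.29 = 1.1926
Denominator = 1 + 0.29 = 1.29
Vr = 3813 * 1.1926 / 1.29 = 3525.1 m/s

3525.1


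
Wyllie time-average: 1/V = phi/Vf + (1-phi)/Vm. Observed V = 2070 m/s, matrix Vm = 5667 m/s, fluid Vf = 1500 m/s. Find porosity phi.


1/V - 1/Vm = 1/2070 - 1/5667 = 0.00030663
1/Vf - 1/Vm = 1/1500 - 1/5667 = 0.00049021
phi = 0.00030663 / 0.00049021 = 0.6255

0.6255


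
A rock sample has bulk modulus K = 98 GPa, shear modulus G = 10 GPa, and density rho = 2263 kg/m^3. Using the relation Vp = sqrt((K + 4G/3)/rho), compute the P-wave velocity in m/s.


First compute the effective modulus:
K + 4G/3 = 98e9 + 4*10e9/3 = 111333333333.33 Pa
Then divide by density:
111333333333.33 / 2263 = 49197230.8146 Pa/(kg/m^3)
Take the square root:
Vp = sqrt(49197230.8146) = 7014.07 m/s

7014.07


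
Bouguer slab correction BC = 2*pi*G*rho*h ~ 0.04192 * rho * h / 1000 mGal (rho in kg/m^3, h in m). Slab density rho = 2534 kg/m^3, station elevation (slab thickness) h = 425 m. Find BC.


BC = 0.04192 * rho * h / 1000
= 0.04192 * 2534 * 425 / 1000
= 45.1457 mGal

45.1457


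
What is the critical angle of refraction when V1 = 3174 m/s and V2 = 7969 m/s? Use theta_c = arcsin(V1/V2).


V1/V2 = 3174/7969 = 0.398293
theta_c = arcsin(0.398293) = 23.4715 degrees

23.4715


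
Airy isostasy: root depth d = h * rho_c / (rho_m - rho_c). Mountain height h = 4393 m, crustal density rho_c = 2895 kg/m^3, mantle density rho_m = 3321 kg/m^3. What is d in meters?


rho_m - rho_c = 3321 - 2895 = 426
d = 4393 * 2895 / 426
= 12717735 / 426
= 29853.84 m

29853.84


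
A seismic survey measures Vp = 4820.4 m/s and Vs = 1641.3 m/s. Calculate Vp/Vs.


Vp/Vs = 4820.4 / 1641.3
= 2.9369

2.9369


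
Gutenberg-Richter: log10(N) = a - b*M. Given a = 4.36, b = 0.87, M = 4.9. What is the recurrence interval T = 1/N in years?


log10(N) = 4.36 - 0.87*4.9 = 0.097
N = 10^0.097 = 1.250259
T = 1/N = 1/1.250259 = 0.7998 years

0.7998


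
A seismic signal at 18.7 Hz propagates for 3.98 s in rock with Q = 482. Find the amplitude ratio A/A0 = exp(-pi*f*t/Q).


pi*f*t/Q = pi*18.7*3.98/482 = 0.485096
A/A0 = exp(-0.485096) = 0.615638

0.615638


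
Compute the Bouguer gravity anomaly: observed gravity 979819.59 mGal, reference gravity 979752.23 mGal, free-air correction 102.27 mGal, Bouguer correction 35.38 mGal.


BA = g_obs - g_ref + FAC - BC
= 979819.59 - 979752.23 + 102.27 - 35.38
= 134.25 mGal

134.25


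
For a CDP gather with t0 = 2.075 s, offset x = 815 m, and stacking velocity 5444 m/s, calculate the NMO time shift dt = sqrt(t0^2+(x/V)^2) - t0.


x/Vnmo = 815/5444 = 0.149706
(x/Vnmo)^2 = 0.022412
t0^2 = 4.305625
sqrt(4.305625 + 0.022412) = 2.080393
dt = 2.080393 - 2.075 = 0.005393

0.005393


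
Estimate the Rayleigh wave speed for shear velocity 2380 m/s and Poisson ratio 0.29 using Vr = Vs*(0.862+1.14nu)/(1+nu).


Numerator factor = 0.862 + 1.14*0.29 = 1.1926
Denominator = 1 + 0.29 = 1.29
Vr = 2380 * 1.1926 / 1.29 = 2200.3 m/s

2200.3


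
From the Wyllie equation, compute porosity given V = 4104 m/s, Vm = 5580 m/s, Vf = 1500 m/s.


1/V - 1/Vm = 1/4104 - 1/5580 = 6.445e-05
1/Vf - 1/Vm = 1/1500 - 1/5580 = 0.00048746
phi = 6.445e-05 / 0.00048746 = 0.1322

0.1322


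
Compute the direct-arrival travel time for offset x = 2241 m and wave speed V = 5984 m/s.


t = x / V
= 2241 / 5984
= 0.3745 s

0.3745


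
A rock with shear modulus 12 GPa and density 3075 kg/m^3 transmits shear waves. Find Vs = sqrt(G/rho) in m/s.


Convert G to Pa: G = 12e9 Pa
Compute G/rho = 12e9 / 3075 = 3902439.0244
Vs = sqrt(3902439.0244) = 1975.46 m/s

1975.46


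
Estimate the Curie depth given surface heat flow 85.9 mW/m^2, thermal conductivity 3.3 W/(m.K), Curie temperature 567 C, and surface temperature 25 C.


T_Curie - T_surf = 567 - 25 = 542 C
Convert q to W/m^2: 85.9 mW/m^2 = 0.0859 W/m^2
d = 542 * 3.3 / 0.0859 = 20821.89 m

20821.89


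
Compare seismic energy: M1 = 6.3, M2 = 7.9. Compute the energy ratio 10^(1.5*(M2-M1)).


M2 - M1 = 7.9 - 6.3 = 1.6
1.5 * 1.6 = 2.4
ratio = 10^2.4 = 251.19

251.19


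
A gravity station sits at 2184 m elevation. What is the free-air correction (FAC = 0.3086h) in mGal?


FAC = 0.3086 * h
= 0.3086 * 2184
= 673.9824 mGal

673.9824


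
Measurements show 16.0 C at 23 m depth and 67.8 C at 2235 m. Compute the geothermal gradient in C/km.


dT = 67.8 - 16.0 = 51.8 C
dz = 2235 - 23 = 2212 m
gradient = dT/dz * 1000 = 51.8/2212 * 1000 = 23.4177 C/km

23.4177


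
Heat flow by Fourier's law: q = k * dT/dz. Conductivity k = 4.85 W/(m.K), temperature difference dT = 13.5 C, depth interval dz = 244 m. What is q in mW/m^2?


q = k * dT / dz * 1000
= 4.85 * 13.5 / 244 * 1000
= 0.26834 * 1000
= 268.3402 mW/m^2

268.3402


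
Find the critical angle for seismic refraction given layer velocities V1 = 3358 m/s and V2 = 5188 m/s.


V1/V2 = 3358/5188 = 0.647263
theta_c = arcsin(0.647263) = 40.3356 degrees

40.3356


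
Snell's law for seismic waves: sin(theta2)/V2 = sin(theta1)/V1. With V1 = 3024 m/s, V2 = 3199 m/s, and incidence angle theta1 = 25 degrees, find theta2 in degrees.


sin(theta1) = sin(25 deg) = 0.422618
sin(theta2) = V2/V1 * sin(theta1) = 3199/3024 * 0.422618 = 0.447075
theta2 = arcsin(0.447075) = 26.5562 degrees

26.5562


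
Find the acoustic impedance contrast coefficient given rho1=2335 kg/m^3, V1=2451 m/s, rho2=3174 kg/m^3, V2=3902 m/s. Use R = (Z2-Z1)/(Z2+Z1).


Z1 = 2335 * 2451 = 5723085
Z2 = 3174 * 3902 = 12384948
R = (12384948 - 5723085) / (12384948 + 5723085) = 6661863 / 18108033 = 0.3679

0.3679


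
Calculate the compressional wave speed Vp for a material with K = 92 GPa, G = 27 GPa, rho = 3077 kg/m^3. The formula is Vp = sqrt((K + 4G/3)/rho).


First compute the effective modulus:
K + 4G/3 = 92e9 + 4*27e9/3 = 128000000000.0 Pa
Then divide by density:
128000000000.0 / 3077 = 41598960.026 Pa/(kg/m^3)
Take the square root:
Vp = sqrt(41598960.026) = 6449.73 m/s

6449.73


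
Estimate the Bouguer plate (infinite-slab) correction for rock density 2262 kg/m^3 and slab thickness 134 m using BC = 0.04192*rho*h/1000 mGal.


BC = 0.04192 * rho * h / 1000
= 0.04192 * 2262 * 134 / 1000
= 12.7063 mGal

12.7063


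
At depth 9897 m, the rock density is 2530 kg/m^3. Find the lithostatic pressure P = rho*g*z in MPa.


P = rho * g * z / 1e6
= 2530 * 9.81 * 9897 / 1e6
= 245636612.1 / 1e6
= 245.6366 MPa

245.6366


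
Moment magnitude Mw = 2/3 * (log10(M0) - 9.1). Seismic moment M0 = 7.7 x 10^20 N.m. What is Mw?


log10(M0) = log10(7.7 x 10^20) = 20.8865
Mw = 2/3 * (20.8865 - 9.1)
= 2/3 * 11.7865
= 7.86

7.86


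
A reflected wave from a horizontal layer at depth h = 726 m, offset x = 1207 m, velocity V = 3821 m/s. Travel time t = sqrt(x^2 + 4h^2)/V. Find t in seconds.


x^2 + 4h^2 = 1207^2 + 4*726^2 = 1456849 + 2108304 = 3565153
sqrt(3565153) = 1888.1613
t = 1888.1613 / 3821 = 0.4942 s

0.4942


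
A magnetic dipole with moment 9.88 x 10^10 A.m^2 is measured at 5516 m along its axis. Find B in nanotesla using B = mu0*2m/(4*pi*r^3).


m = 9.88 x 10^10 = 98800000000 A.m^2
2m = 197600000000 A.m^2
r^3 = 5516^3 = 167831228096
B = (4pi*10^-7) * 197600000000 / (4*pi * 167831228096) * 1e9
= 248311.48334 / 2109029412917.39 * 1e9
= 117.7373 nT

117.7373


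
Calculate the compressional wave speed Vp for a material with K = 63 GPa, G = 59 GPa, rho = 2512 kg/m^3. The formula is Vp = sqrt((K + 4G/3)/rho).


First compute the effective modulus:
K + 4G/3 = 63e9 + 4*59e9/3 = 141666666666.67 Pa
Then divide by density:
141666666666.67 / 2512 = 56395966.0297 Pa/(kg/m^3)
Take the square root:
Vp = sqrt(56395966.0297) = 7509.72 m/s

7509.72


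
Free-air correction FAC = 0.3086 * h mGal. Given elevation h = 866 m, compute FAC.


FAC = 0.3086 * h
= 0.3086 * 866
= 267.2476 mGal

267.2476


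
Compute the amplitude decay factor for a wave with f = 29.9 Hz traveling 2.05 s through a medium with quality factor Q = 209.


pi*f*t/Q = pi*29.9*2.05/209 = 0.921358
A/A0 = exp(-0.921358) = 0.397978

0.397978


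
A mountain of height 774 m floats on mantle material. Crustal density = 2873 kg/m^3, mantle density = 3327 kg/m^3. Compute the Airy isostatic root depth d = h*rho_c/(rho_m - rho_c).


rho_m - rho_c = 3327 - 2873 = 454
d = 774 * 2873 / 454
= 2223702 / 454
= 4898.02 m

4898.02


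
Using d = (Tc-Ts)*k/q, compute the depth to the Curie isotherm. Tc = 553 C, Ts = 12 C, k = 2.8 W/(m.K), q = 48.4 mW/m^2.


T_Curie - T_surf = 553 - 12 = 541 C
Convert q to W/m^2: 48.4 mW/m^2 = 0.0484 W/m^2
d = 541 * 2.8 / 0.0484 = 31297.52 m

31297.52


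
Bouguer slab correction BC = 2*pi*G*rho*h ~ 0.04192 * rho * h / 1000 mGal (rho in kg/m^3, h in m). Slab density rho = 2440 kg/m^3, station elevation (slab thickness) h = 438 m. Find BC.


BC = 0.04192 * rho * h / 1000
= 0.04192 * 2440 * 438 / 1000
= 44.8007 mGal

44.8007


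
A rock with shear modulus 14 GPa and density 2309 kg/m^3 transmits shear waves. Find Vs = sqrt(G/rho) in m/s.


Convert G to Pa: G = 14e9 Pa
Compute G/rho = 14e9 / 2309 = 6063230.8359
Vs = sqrt(6063230.8359) = 2462.36 m/s

2462.36


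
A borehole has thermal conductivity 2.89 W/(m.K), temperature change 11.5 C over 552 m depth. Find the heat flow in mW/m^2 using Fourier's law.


q = k * dT / dz * 1000
= 2.89 * 11.5 / 552 * 1000
= 0.060208 * 1000
= 60.2083 mW/m^2

60.2083


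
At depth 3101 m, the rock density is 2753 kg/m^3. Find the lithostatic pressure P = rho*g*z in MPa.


P = rho * g * z / 1e6
= 2753 * 9.81 * 3101 / 1e6
= 83748489.93 / 1e6
= 83.7485 MPa

83.7485


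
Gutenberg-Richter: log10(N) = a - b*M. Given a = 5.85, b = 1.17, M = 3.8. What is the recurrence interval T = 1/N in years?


log10(N) = 5.85 - 1.17*3.8 = 1.404
N = 10^1.404 = 25.351286
T = 1/N = 1/25.351286 = 0.0394 years

0.0394


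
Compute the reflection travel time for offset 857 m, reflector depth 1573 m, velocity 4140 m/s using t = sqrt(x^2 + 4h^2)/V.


x^2 + 4h^2 = 857^2 + 4*1573^2 = 734449 + 9897316 = 10631765
sqrt(10631765) = 3260.6387
t = 3260.6387 / 4140 = 0.7876 s

0.7876
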